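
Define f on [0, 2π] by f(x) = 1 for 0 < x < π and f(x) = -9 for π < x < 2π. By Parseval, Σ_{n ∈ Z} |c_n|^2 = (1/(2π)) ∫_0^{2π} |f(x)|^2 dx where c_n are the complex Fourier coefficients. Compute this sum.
Σ |c_n|^2 = 41

Parseval equates the L^2 energy of f (normalised by 1/(2π)) with the ℓ^2 sum of its Fourier coefficients: (1/(2π)) ∫_0^{2π} |f|^2 = Σ |c_n|^2.
Compute the left side: (1/(2π)) [∫_0^π 1^2 dx + ∫_π^{2π} (-9)^2 dx] = (1/(2π)) · (1π + 81π) = (1 + 81)/2 = 41.
So Σ_{n ∈ Z} |c_n|^2 = 41.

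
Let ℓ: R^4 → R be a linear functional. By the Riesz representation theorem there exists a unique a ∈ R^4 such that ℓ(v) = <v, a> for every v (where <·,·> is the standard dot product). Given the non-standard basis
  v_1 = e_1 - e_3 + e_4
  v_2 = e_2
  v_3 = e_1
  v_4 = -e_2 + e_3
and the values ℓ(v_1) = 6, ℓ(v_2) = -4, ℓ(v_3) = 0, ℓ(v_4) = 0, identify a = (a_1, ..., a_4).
a = (0, -4, -4, 2)

Write a = (a_1, ..., a_4) in the standard basis. For each basis vector v_i, ℓ(v_i) = <v_i, a> is a linear equation in the a_j's. Collect the n equations into a matrix system V a = ℓ, where row i of V is v_i (expressed in the standard basis). Since V is invertible (lower-triangular with 1s on the diagonal, up to permutation), solve by back-substitution:
  V =
[[1, 0, -1, 1],
 [0, 1, 0, 0],
 [1, 0, 0, 0],
 [0, -1, 1, 0]]
  V a = (6, -4, 0, 0)
Solving gives a = (0, -4, -4, 2).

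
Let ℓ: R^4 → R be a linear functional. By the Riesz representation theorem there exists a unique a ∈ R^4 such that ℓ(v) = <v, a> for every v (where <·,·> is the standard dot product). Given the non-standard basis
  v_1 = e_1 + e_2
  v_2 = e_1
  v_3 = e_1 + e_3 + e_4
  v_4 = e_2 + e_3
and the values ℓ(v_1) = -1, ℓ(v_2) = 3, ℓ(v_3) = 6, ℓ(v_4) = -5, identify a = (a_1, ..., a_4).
a = (3, -4, -1, 4)

Write a = (a_1, ..., a_4) in the standard basis. For each basis vector v_i, ℓ(v_i) = <v_i, a> is a linear equation in the a_j's. Collect the n equations into a matrix system V a = ℓ, where row i of V is v_i (expressed in the standard basis). Since V is invertible (lower-triangular with 1s on the diagonal, up to permutation), solve by back-substitution:
  V =
[[1, 1, 0, 0],
 [1, 0, 0, 0],
 [1, 0, 1, 1],
 [0, 1, 1, 0]]
  V a = (-1, 3, 6, -5)
Solving gives a = (3, -4, -1, 4).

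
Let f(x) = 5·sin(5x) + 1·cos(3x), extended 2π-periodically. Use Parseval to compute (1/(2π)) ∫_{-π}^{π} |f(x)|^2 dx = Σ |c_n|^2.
Σ |c_n|^2 = 13

Expand |f|^2 and use orthogonality of {sin(nx), cos(mx)} on [-π, π]:
  ∫_{-π}^{π} sin(nx)^2 dx = π, ∫ cos(mx)^2 dx = π, and cross terms integrate to 0.
So ∫_{-π}^{π} f(x)^2 dx = 5^2 · π + 1^2 · π = (25 + 1)π.
Divide by 2π: (25 + 1)/2 = 13.
By Parseval, this equals Σ |c_n|^2.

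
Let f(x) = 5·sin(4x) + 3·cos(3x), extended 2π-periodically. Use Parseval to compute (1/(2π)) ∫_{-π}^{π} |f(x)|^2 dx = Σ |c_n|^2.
Σ |c_n|^2 = 17

Expand |f|^2 and use orthogonality of {sin(nx), cos(mx)} on [-π, π]:
  ∫_{-π}^{π} sin(nx)^2 dx = π, ∫ cos(mx)^2 dx = π, and cross terms integrate to 0.
So ∫_{-π}^{π} f(x)^2 dx = 5^2 · π + 3^2 · π = (25 + 9)π.
Divide by 2π: (25 + 9)/2 = 17.
By Parseval, this equals Σ |c_n|^2.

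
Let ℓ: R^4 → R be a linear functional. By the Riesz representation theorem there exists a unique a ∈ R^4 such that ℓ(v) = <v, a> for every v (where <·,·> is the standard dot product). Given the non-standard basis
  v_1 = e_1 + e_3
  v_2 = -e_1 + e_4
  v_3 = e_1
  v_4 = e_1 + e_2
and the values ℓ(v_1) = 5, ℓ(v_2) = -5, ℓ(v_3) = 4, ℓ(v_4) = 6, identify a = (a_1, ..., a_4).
a = (4, 2, 1, -1)

Write a = (a_1, ..., a_4) in the standard basis. For each basis vector v_i, ℓ(v_i) = <v_i, a> is a linear equation in the a_j's. Collect the n equations into a matrix system V a = ℓ, where row i of V is v_i (expressed in the standard basis). Since V is invertible (lower-triangular with 1s on the diagonal, up to permutation), solve by back-substitution:
  V =
[[1, 0, 1, 0],
 [-1, 0, 0, 1],
 [1, 0, 0, 0],
 [1, 1, 0, 0]]
  V a = (5, -5, 4, 6)
Solving gives a = (4, 2, 1, -1).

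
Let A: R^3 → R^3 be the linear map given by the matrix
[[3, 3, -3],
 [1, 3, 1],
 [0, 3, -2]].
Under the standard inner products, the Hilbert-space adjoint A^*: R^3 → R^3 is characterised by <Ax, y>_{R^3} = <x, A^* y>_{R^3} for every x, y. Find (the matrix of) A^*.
A^* = A^T =
[[3, 1, 0],
 [3, 3, 3],
 [-3, 1, -2]]

For real matrices with standard dot products, the defining identity <Ax, y> = <x, A^* y> gives (Ax)^T y = x^T (A^*) y, i.e. x^T A^T y = x^T (A^*) y. Since this holds for all x, y, we must have A^* = A^T. Therefore
A^* =
[[3, 1, 0],
 [3, 3, 3],
 [-3, 1, -2]].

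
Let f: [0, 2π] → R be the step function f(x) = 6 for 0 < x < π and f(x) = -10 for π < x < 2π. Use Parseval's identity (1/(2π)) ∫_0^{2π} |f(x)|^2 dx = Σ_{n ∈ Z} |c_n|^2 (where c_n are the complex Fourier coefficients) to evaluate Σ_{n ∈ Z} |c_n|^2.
Σ |c_n|^2 = 68

Parseval equates the L^2 energy of f (normalised by 1/(2π)) with the ℓ^2 sum of its Fourier coefficients: (1/(2π)) ∫_0^{2π} |f|^2 = Σ |c_n|^2.
Compute the left side: (1/(2π)) [∫_0^π 6^2 dx + ∫_π^{2π} (-10)^2 dx] = (1/(2π)) · (36π + 100π) = (36 + 100)/2 = 68.
So Σ_{n ∈ Z} |c_n|^2 = 68.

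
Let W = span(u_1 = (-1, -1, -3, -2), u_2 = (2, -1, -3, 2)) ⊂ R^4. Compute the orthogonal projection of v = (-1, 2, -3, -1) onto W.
proj_W(v) = (-79/127, -173/254, -519/254, -163/127)

Set up U = [u_1 | ... | u_2] ∈ R^(4×2). The projector onto W = col(U) is P = U (U^T U)^(-1) U^T.
Compute U^T U =
  [15, 4]
  [4, 18],
and U^T v = (10, 3).
Solve U^T U · c = U^T v for the coefficients: c = (84/127, 5/254). The projection is proj_W(v) = U c.
Check: (v - proj_W(v)) · u_1 = 0  (should be 0).
Check: (v - proj_W(v)) · u_2 = 0  (should be 0).
Result: proj_W(v) = (-79/127, -173/254, -519/254, -163/127).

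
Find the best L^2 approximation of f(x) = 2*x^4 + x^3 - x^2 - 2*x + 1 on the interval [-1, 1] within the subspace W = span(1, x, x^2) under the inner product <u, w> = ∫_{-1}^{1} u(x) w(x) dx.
g(x) = 5*x^2/7 - 7*x/5 + 29/35

The best approximation g ∈ W is the orthogonal projection of f onto W. Writing g = a_0 + a_1 x + a_2 x^2, the coefficients solve the normal equations G · a = b where
  G_{ij} = <φ_i, φ_j> and b_i = <f, φ_i>, with φ_0 = 1, φ_1 = x, φ_2 = x^2.
G =
  [2, 0, 2/3]
  [0, 2/3, 0]
  [2/3, 0, 2/5],
b = (32/15, -14/15, 88/105).
Solving gives a_0 = 29/35, a_1 = -7/5, a_2 = 5/7, so
  g(x) = 5*x^2/7 - 7*x/5 + 29/35.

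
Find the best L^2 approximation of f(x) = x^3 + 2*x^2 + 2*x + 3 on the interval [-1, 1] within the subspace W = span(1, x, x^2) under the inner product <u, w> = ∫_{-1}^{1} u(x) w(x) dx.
g(x) = 2*x^2 + 13*x/5 + 3

The best approximation g ∈ W is the orthogonal projection of f onto W. Writing g = a_0 + a_1 x + a_2 x^2, the coefficients solve the normal equations G · a = b where
  G_{ij} = <φ_i, φ_j> and b_i = <f, φ_i>, with φ_0 = 1, φ_1 = x, φ_2 = x^2.
G =
  [2, 0, 2/3]
  [0, 2/3, 0]
  [2/3, 0, 2/5],
b = (22/3, 26/15, 14/5).
Solving gives a_0 = 3, a_1 = 13/5, a_2 = 2, so
  g(x) = 2*x^2 + 13*x/5 + 3.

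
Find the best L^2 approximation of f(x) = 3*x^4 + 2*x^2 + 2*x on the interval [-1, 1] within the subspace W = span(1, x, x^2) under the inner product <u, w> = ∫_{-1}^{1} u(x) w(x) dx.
g(x) = 32*x^2/7 + 2*x - 9/35

The best approximation g ∈ W is the orthogonal projection of f onto W. Writing g = a_0 + a_1 x + a_2 x^2, the coefficients solve the normal equations G · a = b where
  G_{ij} = <φ_i, φ_j> and b_i = <f, φ_i>, with φ_0 = 1, φ_1 = x, φ_2 = x^2.
G =
  [2, 0, 2/3]
  [0, 2/3, 0]
  [2/3, 0, 2/5],
b = (38/15, 4/3, 58/35).
Solving gives a_0 = -9/35, a_1 = 2, a_2 = 32/7, so
  g(x) = 32*x^2/7 + 2*x - 9/35.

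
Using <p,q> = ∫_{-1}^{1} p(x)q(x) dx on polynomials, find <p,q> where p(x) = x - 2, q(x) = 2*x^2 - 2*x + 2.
<p,q> = -12

Expand the product: p(x)·q(x) = 2*x^3 - 6*x^2 + 6*x - 4.
∫_{-1}^{1} of each monomial x^k gives [2/(k+1) if k even, 0 if k odd]. Integrating term-by-term (or equivalently evaluating the antiderivative F(x) = x^4/2 - 2*x^3 + 3*x^2 - 4*x at the endpoints):
  F(1) − F(−1) = -5/2 − (19/2) = -12.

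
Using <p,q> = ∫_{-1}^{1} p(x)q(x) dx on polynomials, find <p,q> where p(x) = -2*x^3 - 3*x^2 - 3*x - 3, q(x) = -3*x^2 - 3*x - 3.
<p,q> = 42

Expand the product: p(x)·q(x) = 6*x^5 + 15*x^4 + 24*x^3 + 27*x^2 + 18*x + 9.
∫_{-1}^{1} of each monomial x^k gives [2/(k+1) if k even, 0 if k odd]. Integrating term-by-term (or equivalently evaluating the antiderivative F(x) = x^6 + 3*x^5 + 6*x^4 + 9*x^3 + 9*x^2 + 9*x at the endpoints):
  F(1) − F(−1) = 37 − (-5) = 42.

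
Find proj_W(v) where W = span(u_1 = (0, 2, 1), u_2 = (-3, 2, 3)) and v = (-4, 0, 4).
proj_W(v) = (-276/61, 24/61, 196/61)

Set up U = [u_1 | ... | u_2] ∈ R^(3×2). The projector onto W = col(U) is P = U (U^T U)^(-1) U^T.
Compute U^T U =
  [5, 7]
  [7, 22],
and U^T v = (4, 24).
Solve U^T U · c = U^T v for the coefficients: c = (-80/61, 92/61). The projection is proj_W(v) = U c.
Check: (v - proj_W(v)) · u_1 = 0  (should be 0).
Check: (v - proj_W(v)) · u_2 = 0  (should be 0).
Result: proj_W(v) = (-276/61, 24/61, 196/61).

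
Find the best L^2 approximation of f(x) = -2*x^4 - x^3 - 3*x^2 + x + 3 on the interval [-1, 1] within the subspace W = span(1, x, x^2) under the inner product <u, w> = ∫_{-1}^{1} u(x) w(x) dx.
g(x) = -33*x^2/7 + 2*x/5 + 111/35

The best approximation g ∈ W is the orthogonal projection of f onto W. Writing g = a_0 + a_1 x + a_2 x^2, the coefficients solve the normal equations G · a = b where
  G_{ij} = <φ_i, φ_j> and b_i = <f, φ_i>, with φ_0 = 1, φ_1 = x, φ_2 = x^2.
G =
  [2, 0, 2/3]
  [0, 2/3, 0]
  [2/3, 0, 2/5],
b = (16/5, 4/15, 8/35).
Solving gives a_0 = 111/35, a_1 = 2/5, a_2 = -33/7, so
  g(x) = -33*x^2/7 + 2*x/5 + 111/35.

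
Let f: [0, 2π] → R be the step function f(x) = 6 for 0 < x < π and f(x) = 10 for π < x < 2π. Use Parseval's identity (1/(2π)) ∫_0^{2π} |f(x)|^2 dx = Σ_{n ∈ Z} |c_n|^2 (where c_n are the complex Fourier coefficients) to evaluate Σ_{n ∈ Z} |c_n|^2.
Σ |c_n|^2 = 68

Parseval equates the L^2 energy of f (normalised by 1/(2π)) with the ℓ^2 sum of its Fourier coefficients: (1/(2π)) ∫_0^{2π} |f|^2 = Σ |c_n|^2.
Compute the left side: (1/(2π)) [∫_0^π 6^2 dx + ∫_π^{2π} 10^2 dx] = (1/(2π)) · (36π + 100π) = (36 + 100)/2 = 68.
So Σ_{n ∈ Z} |c_n|^2 = 68.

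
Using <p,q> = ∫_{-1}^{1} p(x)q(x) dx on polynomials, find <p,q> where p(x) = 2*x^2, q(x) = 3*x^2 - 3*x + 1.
<p,q> = 56/15

Expand the product: p(x)·q(x) = 6*x^4 - 6*x^3 + 2*x^2.
∫_{-1}^{1} of each monomial x^k gives [2/(k+1) if k even, 0 if k odd]. Integrating term-by-term (or equivalently evaluating the antiderivative F(x) = 6*x^5/5 - 3*x^4/2 + 2*x^3/3 at the endpoints):
  F(1) − F(−1) = 11/30 − (-101/30) = 56/15.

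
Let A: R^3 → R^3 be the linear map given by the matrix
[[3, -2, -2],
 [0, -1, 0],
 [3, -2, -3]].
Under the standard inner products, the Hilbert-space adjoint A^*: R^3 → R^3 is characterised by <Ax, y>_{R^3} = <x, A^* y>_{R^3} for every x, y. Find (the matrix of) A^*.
A^* = A^T =
[[3, 0, 3],
 [-2, -1, -2],
 [-2, 0, -3]]

For real matrices with standard dot products, the defining identity <Ax, y> = <x, A^* y> gives (Ax)^T y = x^T (A^*) y, i.e. x^T A^T y = x^T (A^*) y. Since this holds for all x, y, we must have A^* = A^T. Therefore
A^* =
[[3, 0, 3],
 [-2, -1, -2],
 [-2, 0, -3]].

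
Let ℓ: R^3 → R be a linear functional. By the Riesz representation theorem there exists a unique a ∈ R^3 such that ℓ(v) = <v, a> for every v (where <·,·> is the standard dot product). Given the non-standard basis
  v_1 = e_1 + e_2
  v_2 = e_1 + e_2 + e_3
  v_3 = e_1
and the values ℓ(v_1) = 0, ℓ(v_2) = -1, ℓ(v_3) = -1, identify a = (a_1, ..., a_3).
a = (-1, 1, -1)

Write a = (a_1, ..., a_3) in the standard basis. For each basis vector v_i, ℓ(v_i) = <v_i, a> is a linear equation in the a_j's. Collect the n equations into a matrix system V a = ℓ, where row i of V is v_i (expressed in the standard basis). Since V is invertible (lower-triangular with 1s on the diagonal, up to permutation), solve by back-substitution:
  V =
[[1, 1, 0],
 [1, 1, 1],
 [1, 0, 0]]
  V a = (0, -1, -1)
Solving gives a = (-1, 1, -1).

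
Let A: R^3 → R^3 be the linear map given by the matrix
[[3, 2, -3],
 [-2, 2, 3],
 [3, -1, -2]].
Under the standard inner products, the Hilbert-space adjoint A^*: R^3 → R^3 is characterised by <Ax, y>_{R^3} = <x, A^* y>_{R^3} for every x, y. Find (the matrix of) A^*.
A^* = A^T =
[[3, -2, 3],
 [2, 2, -1],
 [-3, 3, -2]]

For real matrices with standard dot products, the defining identity <Ax, y> = <x, A^* y> gives (Ax)^T y = x^T (A^*) y, i.e. x^T A^T y = x^T (A^*) y. Since this holds for all x, y, we must have A^* = A^T. Therefore
A^* =
[[3, -2, 3],
 [2, 2, -1],
 [-3, 3, -2]].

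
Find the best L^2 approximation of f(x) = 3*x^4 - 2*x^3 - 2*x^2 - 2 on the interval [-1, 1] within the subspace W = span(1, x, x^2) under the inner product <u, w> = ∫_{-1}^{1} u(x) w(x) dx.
g(x) = 4*x^2/7 - 6*x/5 - 79/35

The best approximation g ∈ W is the orthogonal projection of f onto W. Writing g = a_0 + a_1 x + a_2 x^2, the coefficients solve the normal equations G · a = b where
  G_{ij} = <φ_i, φ_j> and b_i = <f, φ_i>, with φ_0 = 1, φ_1 = x, φ_2 = x^2.
G =
  [2, 0, 2/3]
  [0, 2/3, 0]
  [2/3, 0, 2/5],
b = (-62/15, -4/5, -134/105).
Solving gives a_0 = -79/35, a_1 = -6/5, a_2 = 4/7, so
  g(x) = 4*x^2/7 - 6*x/5 - 79/35.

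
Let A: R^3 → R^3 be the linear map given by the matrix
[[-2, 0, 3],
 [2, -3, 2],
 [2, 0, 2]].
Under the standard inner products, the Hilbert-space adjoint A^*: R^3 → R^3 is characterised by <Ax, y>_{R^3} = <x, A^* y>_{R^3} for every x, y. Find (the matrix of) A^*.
A^* = A^T =
[[-2, 2, 2],
 [0, -3, 0],
 [3, 2, 2]]

For real matrices with standard dot products, the defining identity <Ax, y> = <x, A^* y> gives (Ax)^T y = x^T (A^*) y, i.e. x^T A^T y = x^T (A^*) y. Since this holds for all x, y, we must have A^* = A^T. Therefore
A^* =
[[-2, 2, 2],
 [0, -3, 0],
 [3, 2, 2]].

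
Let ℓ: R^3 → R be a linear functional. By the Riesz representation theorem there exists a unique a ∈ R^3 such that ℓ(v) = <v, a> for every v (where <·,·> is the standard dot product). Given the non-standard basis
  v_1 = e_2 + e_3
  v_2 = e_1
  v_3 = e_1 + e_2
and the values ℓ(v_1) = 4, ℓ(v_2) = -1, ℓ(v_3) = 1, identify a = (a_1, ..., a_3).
a = (-1, 2, 2)

Write a = (a_1, ..., a_3) in the standard basis. For each basis vector v_i, ℓ(v_i) = <v_i, a> is a linear equation in the a_j's. Collect the n equations into a matrix system V a = ℓ, where row i of V is v_i (expressed in the standard basis). Since V is invertible (lower-triangular with 1s on the diagonal, up to permutation), solve by back-substitution:
  V =
[[0, 1, 1],
 [1, 0, 0],
 [1, 1, 0]]
  V a = (4, -1, 1)
Solving gives a = (-1, 2, 2).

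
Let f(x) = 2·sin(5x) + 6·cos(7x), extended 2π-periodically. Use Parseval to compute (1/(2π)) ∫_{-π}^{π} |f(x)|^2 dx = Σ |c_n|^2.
Σ |c_n|^2 = 20

Expand |f|^2 and use orthogonality of {sin(nx), cos(mx)} on [-π, π]:
  ∫_{-π}^{π} sin(nx)^2 dx = π, ∫ cos(mx)^2 dx = π, and cross terms integrate to 0.
So ∫_{-π}^{π} f(x)^2 dx = 2^2 · π + 6^2 · π = (4 + 36)π.
Divide by 2π: (4 + 36)/2 = 20.
By Parseval, this equals Σ |c_n|^2.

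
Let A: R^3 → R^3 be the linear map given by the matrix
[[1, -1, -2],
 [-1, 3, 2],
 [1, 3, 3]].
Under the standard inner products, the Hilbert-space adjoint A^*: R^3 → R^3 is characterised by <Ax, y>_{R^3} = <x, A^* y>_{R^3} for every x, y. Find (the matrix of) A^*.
A^* = A^T =
[[1, -1, 1],
 [-1, 3, 3],
 [-2, 2, 3]]

For real matrices with standard dot products, the defining identity <Ax, y> = <x, A^* y> gives (Ax)^T y = x^T (A^*) y, i.e. x^T A^T y = x^T (A^*) y. Since this holds for all x, y, we must have A^* = A^T. Therefore
A^* =
[[1, -1, 1],
 [-1, 3, 3],
 [-2, 2, 3]].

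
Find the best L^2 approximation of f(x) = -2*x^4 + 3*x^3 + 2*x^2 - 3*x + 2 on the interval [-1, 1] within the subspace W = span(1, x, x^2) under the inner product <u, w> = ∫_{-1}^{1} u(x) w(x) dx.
g(x) = 2*x^2/7 - 6*x/5 + 76/35

The best approximation g ∈ W is the orthogonal projection of f onto W. Writing g = a_0 + a_1 x + a_2 x^2, the coefficients solve the normal equations G · a = b where
  G_{ij} = <φ_i, φ_j> and b_i = <f, φ_i>, with φ_0 = 1, φ_1 = x, φ_2 = x^2.
G =
  [2, 0, 2/3]
  [0, 2/3, 0]
  [2/3, 0, 2/5],
b = (68/15, -4/5, 164/105).
Solving gives a_0 = 76/35, a_1 = -6/5, a_2 = 2/7, so
  g(x) = 2*x^2/7 - 6*x/5 + 76/35.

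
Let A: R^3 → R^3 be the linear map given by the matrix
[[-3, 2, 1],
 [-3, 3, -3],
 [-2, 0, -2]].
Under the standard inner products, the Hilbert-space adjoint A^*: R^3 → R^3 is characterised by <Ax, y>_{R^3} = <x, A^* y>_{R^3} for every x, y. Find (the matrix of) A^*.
A^* = A^T =
[[-3, -3, -2],
 [2, 3, 0],
 [1, -3, -2]]

For real matrices with standard dot products, the defining identity <Ax, y> = <x, A^* y> gives (Ax)^T y = x^T (A^*) y, i.e. x^T A^T y = x^T (A^*) y. Since this holds for all x, y, we must have A^* = A^T. Therefore
A^* =
[[-3, -3, -2],
 [2, 3, 0],
 [1, -3, -2]].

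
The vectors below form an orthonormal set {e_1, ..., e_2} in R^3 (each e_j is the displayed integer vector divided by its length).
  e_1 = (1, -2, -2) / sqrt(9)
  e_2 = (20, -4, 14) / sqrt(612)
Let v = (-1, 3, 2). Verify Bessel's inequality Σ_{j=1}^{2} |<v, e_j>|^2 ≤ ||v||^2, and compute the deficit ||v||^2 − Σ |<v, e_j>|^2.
Σ |<v, e_j>|^2 = 229/17; ||v||^2 = 14; deficit = 9/17

Write each e_j = u_j / sqrt(<u_j, u_j>) where u_j is the displayed integer vector. Then <v, e_j> = <v, u_j> / sqrt(<u_j, u_j>), so |<v, e_j>|^2 = <v, u_j>^2 / <u_j, u_j>.
Coefficients: <v, e_1> = -11/sqrt(9), <v, e_2> = -4/sqrt(612).
Square and sum: Σ |<v, e_j>|^2 = 229/17.
Compute ||v||^2 = v·v = 14.
Deficit = 14 − 229/17 = 9/17 ≥ 0, confirming Bessel's inequality. (The deficit equals ||v − Σ <v,e_j> e_j||^2, the squared distance from v to span{e_j}.)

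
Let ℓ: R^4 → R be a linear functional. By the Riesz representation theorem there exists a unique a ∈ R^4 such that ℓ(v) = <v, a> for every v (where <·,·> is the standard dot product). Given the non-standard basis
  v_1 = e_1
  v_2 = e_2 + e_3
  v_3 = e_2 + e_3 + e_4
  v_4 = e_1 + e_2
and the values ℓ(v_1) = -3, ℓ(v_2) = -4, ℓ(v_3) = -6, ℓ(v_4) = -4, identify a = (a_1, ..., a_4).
a = (-3, -1, -3, -2)

Write a = (a_1, ..., a_4) in the standard basis. For each basis vector v_i, ℓ(v_i) = <v_i, a> is a linear equation in the a_j's. Collect the n equations into a matrix system V a = ℓ, where row i of V is v_i (expressed in the standard basis). Since V is invertible (lower-triangular with 1s on the diagonal, up to permutation), solve by back-substitution:
  V =
[[1, 0, 0, 0],
 [0, 1, 1, 0],
 [0, 1, 1, 1],
 [1, 1, 0, 0]]
  V a = (-3, -4, -6, -4)
Solving gives a = (-3, -1, -3, -2).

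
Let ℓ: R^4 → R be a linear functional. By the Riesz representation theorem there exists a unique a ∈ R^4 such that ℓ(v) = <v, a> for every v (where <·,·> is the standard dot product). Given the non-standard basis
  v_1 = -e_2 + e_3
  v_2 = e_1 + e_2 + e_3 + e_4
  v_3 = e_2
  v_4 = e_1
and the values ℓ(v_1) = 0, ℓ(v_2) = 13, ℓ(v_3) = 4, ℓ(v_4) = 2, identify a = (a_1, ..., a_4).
a = (2, 4, 4, 3)

Write a = (a_1, ..., a_4) in the standard basis. For each basis vector v_i, ℓ(v_i) = <v_i, a> is a linear equation in the a_j's. Collect the n equations into a matrix system V a = ℓ, where row i of V is v_i (expressed in the standard basis). Since V is invertible (lower-triangular with 1s on the diagonal, up to permutation), solve by back-substitution:
  V =
[[0, -1, 1, 0],
 [1, 1, 1, 1],
 [0, 1, 0, 0],
 [1, 0, 0, 0]]
  V a = (0, 13, 4, 2)
Solving gives a = (2, 4, 4, 3).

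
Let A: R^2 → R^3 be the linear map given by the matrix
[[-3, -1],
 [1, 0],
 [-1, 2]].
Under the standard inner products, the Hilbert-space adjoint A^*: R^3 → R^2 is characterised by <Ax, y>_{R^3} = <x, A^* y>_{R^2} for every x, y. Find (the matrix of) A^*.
A^* = A^T =
[[-3, 1, -1],
 [-1, 0, 2]]

For real matrices with standard dot products, the defining identity <Ax, y> = <x, A^* y> gives (Ax)^T y = x^T (A^*) y, i.e. x^T A^T y = x^T (A^*) y. Since this holds for all x, y, we must have A^* = A^T. Therefore
A^* =
[[-3, 1, -1],
 [-1, 0, 2]].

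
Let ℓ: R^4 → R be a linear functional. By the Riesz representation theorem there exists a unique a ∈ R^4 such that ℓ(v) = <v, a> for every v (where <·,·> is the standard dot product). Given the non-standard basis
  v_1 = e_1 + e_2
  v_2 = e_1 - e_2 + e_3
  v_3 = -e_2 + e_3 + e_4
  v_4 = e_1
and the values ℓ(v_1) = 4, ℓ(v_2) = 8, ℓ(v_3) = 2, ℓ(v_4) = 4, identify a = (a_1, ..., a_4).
a = (4, 0, 4, -2)

Write a = (a_1, ..., a_4) in the standard basis. For each basis vector v_i, ℓ(v_i) = <v_i, a> is a linear equation in the a_j's. Collect the n equations into a matrix system V a = ℓ, where row i of V is v_i (expressed in the standard basis). Since V is invertible (lower-triangular with 1s on the diagonal, up to permutation), solve by back-substitution:
  V =
[[1, 1, 0, 0],
 [1, -1, 1, 0],
 [0, -1, 1, 1],
 [1, 0, 0, 0]]
  V a = (4, 8, 2, 4)
Solving gives a = (4, 0, 4, -2).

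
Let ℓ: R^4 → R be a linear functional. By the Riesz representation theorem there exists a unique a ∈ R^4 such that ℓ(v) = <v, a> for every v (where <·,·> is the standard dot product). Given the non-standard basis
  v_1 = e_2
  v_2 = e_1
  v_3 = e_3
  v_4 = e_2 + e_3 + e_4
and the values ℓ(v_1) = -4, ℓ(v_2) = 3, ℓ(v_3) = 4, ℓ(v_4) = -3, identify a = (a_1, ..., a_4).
a = (3, -4, 4, -3)

Write a = (a_1, ..., a_4) in the standard basis. For each basis vector v_i, ℓ(v_i) = <v_i, a> is a linear equation in the a_j's. Collect the n equations into a matrix system V a = ℓ, where row i of V is v_i (expressed in the standard basis). Since V is invertible (lower-triangular with 1s on the diagonal, up to permutation), solve by back-substitution:
  V =
[[0, 1, 0, 0],
 [1, 0, 0, 0],
 [0, 0, 1, 0],
 [0, 1, 1, 1]]
  V a = (-4, 3, 4, -3)
Solving gives a = (3, -4, 4, -3).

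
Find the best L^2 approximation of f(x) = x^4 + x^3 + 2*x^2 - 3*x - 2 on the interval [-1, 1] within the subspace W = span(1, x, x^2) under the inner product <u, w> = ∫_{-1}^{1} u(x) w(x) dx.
g(x) = 20*x^2/7 - 12*x/5 - 73/35

The best approximation g ∈ W is the orthogonal projection of f onto W. Writing g = a_0 + a_1 x + a_2 x^2, the coefficients solve the normal equations G · a = b where
  G_{ij} = <φ_i, φ_j> and b_i = <f, φ_i>, with φ_0 = 1, φ_1 = x, φ_2 = x^2.
G =
  [2, 0, 2/3]
  [0, 2/3, 0]
  [2/3, 0, 2/5],
b = (-34/15, -8/5, -26/105).
Solving gives a_0 = -73/35, a_1 = -12/5, a_2 = 20/7, so
  g(x) = 20*x^2/7 - 12*x/5 - 73/35.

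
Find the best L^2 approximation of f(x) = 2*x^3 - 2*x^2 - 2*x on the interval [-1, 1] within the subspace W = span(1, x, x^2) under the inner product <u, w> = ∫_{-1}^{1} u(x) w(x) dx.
g(x) = -2*x^2 - 4*x/5

The best approximation g ∈ W is the orthogonal projection of f onto W. Writing g = a_0 + a_1 x + a_2 x^2, the coefficients solve the normal equations G · a = b where
  G_{ij} = <φ_i, φ_j> and b_i = <f, φ_i>, with φ_0 = 1, φ_1 = x, φ_2 = x^2.
G =
  [2, 0, 2/3]
  [0, 2/3, 0]
  [2/3, 0, 2/5],
b = (-4/3, -8/15, -4/5).
Solving gives a_0 = 0, a_1 = -4/5, a_2 = -2, so
  g(x) = -2*x^2 - 4*x/5.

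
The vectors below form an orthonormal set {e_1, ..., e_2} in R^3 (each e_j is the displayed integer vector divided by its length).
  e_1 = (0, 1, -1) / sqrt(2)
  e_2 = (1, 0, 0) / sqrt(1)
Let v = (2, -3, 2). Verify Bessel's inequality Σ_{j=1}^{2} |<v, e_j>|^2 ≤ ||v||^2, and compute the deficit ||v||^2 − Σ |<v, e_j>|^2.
Σ |<v, e_j>|^2 = 33/2; ||v||^2 = 17; deficit = 1/2

Write each e_j = u_j / sqrt(<u_j, u_j>) where u_j is the displayed integer vector. Then <v, e_j> = <v, u_j> / sqrt(<u_j, u_j>), so |<v, e_j>|^2 = <v, u_j>^2 / <u_j, u_j>.
Coefficients: <v, e_1> = -5/sqrt(2), <v, e_2> = 2/sqrt(1).
Square and sum: Σ |<v, e_j>|^2 = 33/2.
Compute ||v||^2 = v·v = 17.
Deficit = 17 − 33/2 = 1/2 ≥ 0, confirming Bessel's inequality. (The deficit equals ||v − Σ <v,e_j> e_j||^2, the squared distance from v to span{e_j}.)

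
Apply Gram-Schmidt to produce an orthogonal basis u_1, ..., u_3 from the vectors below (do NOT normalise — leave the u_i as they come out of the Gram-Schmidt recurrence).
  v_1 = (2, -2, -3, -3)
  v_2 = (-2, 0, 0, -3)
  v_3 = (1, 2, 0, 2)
Orthogonal basis:
  u_1 = (2, -2, -3, -3)
  u_2 = (-31/13, 5/13, 15/26, -63/26)
  u_3 = (105/313, 498/313, -192/313, -70/313)

Apply the Gram-Schmidt recurrence
  u_1 = v_1
  u_i = v_i − Σ_{j<i} ((v_i · u_j) / (u_j · u_j)) · u_j.

Step by step this gives:
  u_1 = (2, -2, -3, -3)
  u_2 = (-31/13, 5/13, 15/26, -63/26)
  u_3 = (105/313, 498/313, -192/313, -70/313)

Orthogonality check:
  u_2 · u_1 = 0 (should be 0)
  u_3 · u_1 = 0 (should be 0)
  u_3 · u_2 = 0 (should be 0)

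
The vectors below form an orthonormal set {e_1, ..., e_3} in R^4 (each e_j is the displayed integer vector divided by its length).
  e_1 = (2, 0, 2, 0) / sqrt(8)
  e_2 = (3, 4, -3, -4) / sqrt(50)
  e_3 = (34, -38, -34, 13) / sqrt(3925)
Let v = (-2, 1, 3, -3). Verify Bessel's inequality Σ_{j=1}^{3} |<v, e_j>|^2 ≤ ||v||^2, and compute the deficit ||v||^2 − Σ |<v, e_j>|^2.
Σ |<v, e_j>|^2 = 2522/157; ||v||^2 = 23; deficit = 1089/157

Write each e_j = u_j / sqrt(<u_j, u_j>) where u_j is the displayed integer vector. Then <v, e_j> = <v, u_j> / sqrt(<u_j, u_j>), so |<v, e_j>|^2 = <v, u_j>^2 / <u_j, u_j>.
Coefficients: <v, e_1> = 2/sqrt(8), <v, e_2> = 1/sqrt(50), <v, e_3> = -247/sqrt(3925).
Square and sum: Σ |<v, e_j>|^2 = 2522/157.
Compute ||v||^2 = v·v = 23.
Deficit = 23 − 2522/157 = 1089/157 ≥ 0, confirming Bessel's inequality. (The deficit equals ||v − Σ <v,e_j> e_j||^2, the squared distance from v to span{e_j}.)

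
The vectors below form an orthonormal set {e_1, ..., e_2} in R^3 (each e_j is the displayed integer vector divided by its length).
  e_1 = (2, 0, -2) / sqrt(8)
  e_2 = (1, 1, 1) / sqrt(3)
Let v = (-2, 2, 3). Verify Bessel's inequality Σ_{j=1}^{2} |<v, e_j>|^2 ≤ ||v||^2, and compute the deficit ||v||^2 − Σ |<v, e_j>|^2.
Σ |<v, e_j>|^2 = 31/2; ||v||^2 = 17; deficit = 3/2

Write each e_j = u_j / sqrt(<u_j, u_j>) where u_j is the displayed integer vector. Then <v, e_j> = <v, u_j> / sqrt(<u_j, u_j>), so |<v, e_j>|^2 = <v, u_j>^2 / <u_j, u_j>.
Coefficients: <v, e_1> = -10/sqrt(8), <v, e_2> = 3/sqrt(3).
Square and sum: Σ |<v, e_j>|^2 = 31/2.
Compute ||v||^2 = v·v = 17.
Deficit = 17 − 31/2 = 3/2 ≥ 0, confirming Bessel's inequality. (The deficit equals ||v − Σ <v,e_j> e_j||^2, the squared distance from v to span{e_j}.)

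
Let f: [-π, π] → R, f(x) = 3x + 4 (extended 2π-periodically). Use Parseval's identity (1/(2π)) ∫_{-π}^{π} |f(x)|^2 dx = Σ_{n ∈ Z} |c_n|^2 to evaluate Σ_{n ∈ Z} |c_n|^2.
Σ |c_n|^2 = 3π^2 + 16

Expand and integrate term by term over [-π, π]:
  ∫ (3x)^2 dx = 9·(2π^3/3); ∫ 2·3·(4)·x dx = 0 (odd integrand); ∫ 4^2 dx = 16·2π.
So (1/(2π)) ∫_{-π}^{π} (3x + 4)^2 dx = 9π^2/3 + 16 = 3π^2 + 16.
Parseval ⇒ Σ |c_n|^2 = 3π^2 + 16.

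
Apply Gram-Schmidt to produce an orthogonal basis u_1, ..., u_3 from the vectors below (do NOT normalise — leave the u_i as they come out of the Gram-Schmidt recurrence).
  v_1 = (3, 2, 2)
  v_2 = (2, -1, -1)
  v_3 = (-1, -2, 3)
Orthogonal basis:
  u_1 = (3, 2, 2)
  u_2 = (28/17, -21/17, -21/17)
  u_3 = (0, -5/2, 5/2)

Apply the Gram-Schmidt recurrence
  u_1 = v_1
  u_i = v_i − Σ_{j<i} ((v_i · u_j) / (u_j · u_j)) · u_j.

Step by step this gives:
  u_1 = (3, 2, 2)
  u_2 = (28/17, -21/17, -21/17)
  u_3 = (0, -5/2, 5/2)

Orthogonality check:
  u_2 · u_1 = 0 (should be 0)
  u_3 · u_1 = 0 (should be 0)
  u_3 · u_2 = 0 (should be 0)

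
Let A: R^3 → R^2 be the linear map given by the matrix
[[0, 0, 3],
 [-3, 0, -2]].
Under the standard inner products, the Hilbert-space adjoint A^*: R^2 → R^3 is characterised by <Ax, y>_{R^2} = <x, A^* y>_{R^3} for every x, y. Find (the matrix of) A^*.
A^* = A^T =
[[0, -3],
 [0, 0],
 [3, -2]]

For real matrices with standard dot products, the defining identity <Ax, y> = <x, A^* y> gives (Ax)^T y = x^T (A^*) y, i.e. x^T A^T y = x^T (A^*) y. Since this holds for all x, y, we must have A^* = A^T. Therefore
A^* =
[[0, -3],
 [0, 0],
 [3, -2]].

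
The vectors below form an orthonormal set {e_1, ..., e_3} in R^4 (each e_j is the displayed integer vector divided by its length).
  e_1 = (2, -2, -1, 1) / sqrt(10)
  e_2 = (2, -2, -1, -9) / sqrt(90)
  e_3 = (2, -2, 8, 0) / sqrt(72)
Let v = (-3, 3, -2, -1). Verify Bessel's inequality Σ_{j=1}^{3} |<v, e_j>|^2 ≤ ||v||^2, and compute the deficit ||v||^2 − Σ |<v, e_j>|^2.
Σ |<v, e_j>|^2 = 23; ||v||^2 = 23; deficit = 0

Write each e_j = u_j / sqrt(<u_j, u_j>) where u_j is the displayed integer vector. Then <v, e_j> = <v, u_j> / sqrt(<u_j, u_j>), so |<v, e_j>|^2 = <v, u_j>^2 / <u_j, u_j>.
Coefficients: <v, e_1> = -11/sqrt(10), <v, e_2> = -1/sqrt(90), <v, e_3> = -28/sqrt(72).
Square and sum: Σ |<v, e_j>|^2 = 23.
Compute ||v||^2 = v·v = 23.
Deficit = 23 − 23 = 0 ≥ 0, confirming Bessel's inequality. (The deficit equals ||v − Σ <v,e_j> e_j||^2, the squared distance from v to span{e_j}.)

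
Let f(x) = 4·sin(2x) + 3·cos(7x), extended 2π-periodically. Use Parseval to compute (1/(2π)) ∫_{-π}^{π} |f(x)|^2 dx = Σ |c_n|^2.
Σ |c_n|^2 = 25/2

Expand |f|^2 and use orthogonality of {sin(nx), cos(mx)} on [-π, π]:
  ∫_{-π}^{π} sin(nx)^2 dx = π, ∫ cos(mx)^2 dx = π, and cross terms integrate to 0.
So ∫_{-π}^{π} f(x)^2 dx = 4^2 · π + 3^2 · π = (16 + 9)π.
Divide by 2π: (16 + 9)/2 = 25/2.
By Parseval, this equals Σ |c_n|^2.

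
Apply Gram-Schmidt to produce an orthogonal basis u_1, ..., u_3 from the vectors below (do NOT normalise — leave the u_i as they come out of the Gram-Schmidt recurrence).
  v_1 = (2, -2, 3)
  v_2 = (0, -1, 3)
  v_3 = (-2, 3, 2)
Orthogonal basis:
  u_1 = (2, -2, 3)
  u_2 = (-22/17, 5/17, 18/17)
  u_3 = (48/49, 96/49, 32/49)

Apply the Gram-Schmidt recurrence
  u_1 = v_1
  u_i = v_i − Σ_{j<i} ((v_i · u_j) / (u_j · u_j)) · u_j.

Step by step this gives:
  u_1 = (2, -2, 3)
  u_2 = (-22/17, 5/17, 18/17)
  u_3 = (48/49, 96/49, 32/49)

Orthogonality check:
  u_2 · u_1 = 0 (should be 0)
  u_3 · u_1 = 0 (should be 0)
  u_3 · u_2 = 0 (should be 0)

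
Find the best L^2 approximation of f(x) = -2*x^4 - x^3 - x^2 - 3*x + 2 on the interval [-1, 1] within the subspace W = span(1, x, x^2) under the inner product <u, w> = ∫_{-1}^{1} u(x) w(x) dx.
g(x) = -19*x^2/7 - 18*x/5 + 76/35

The best approximation g ∈ W is the orthogonal projection of f onto W. Writing g = a_0 + a_1 x + a_2 x^2, the coefficients solve the normal equations G · a = b where
  G_{ij} = <φ_i, φ_j> and b_i = <f, φ_i>, with φ_0 = 1, φ_1 = x, φ_2 = x^2.
G =
  [2, 0, 2/3]
  [0, 2/3, 0]
  [2/3, 0, 2/5],
b = (38/15, -12/5, 38/105).
Solving gives a_0 = 76/35, a_1 = -18/5, a_2 = -19/7, so
  g(x) = -19*x^2/7 - 18*x/5 + 76/35.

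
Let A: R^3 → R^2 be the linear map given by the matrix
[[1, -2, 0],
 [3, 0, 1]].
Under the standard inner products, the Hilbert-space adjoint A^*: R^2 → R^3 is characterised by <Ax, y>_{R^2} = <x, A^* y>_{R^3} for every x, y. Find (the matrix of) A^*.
A^* = A^T =
[[1, 3],
 [-2, 0],
 [0, 1]]

For real matrices with standard dot products, the defining identity <Ax, y> = <x, A^* y> gives (Ax)^T y = x^T (A^*) y, i.e. x^T A^T y = x^T (A^*) y. Since this holds for all x, y, we must have A^* = A^T. Therefore
A^* =
[[1, 3],
 [-2, 0],
 [0, 1]].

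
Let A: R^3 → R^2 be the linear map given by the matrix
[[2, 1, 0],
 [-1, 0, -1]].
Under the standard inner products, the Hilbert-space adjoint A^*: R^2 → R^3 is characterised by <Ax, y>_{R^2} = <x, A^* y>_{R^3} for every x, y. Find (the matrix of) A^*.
A^* = A^T =
[[2, -1],
 [1, 0],
 [0, -1]]

For real matrices with standard dot products, the defining identity <Ax, y> = <x, A^* y> gives (Ax)^T y = x^T (A^*) y, i.e. x^T A^T y = x^T (A^*) y. Since this holds for all x, y, we must have A^* = A^T. Therefore
A^* =
[[2, -1],
 [1, 0],
 [0, -1]].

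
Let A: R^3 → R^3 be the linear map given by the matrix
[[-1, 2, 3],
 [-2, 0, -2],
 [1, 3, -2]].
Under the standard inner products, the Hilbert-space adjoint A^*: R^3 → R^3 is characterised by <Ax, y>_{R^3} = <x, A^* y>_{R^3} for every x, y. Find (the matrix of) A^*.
A^* = A^T =
[[-1, -2, 1],
 [2, 0, 3],
 [3, -2, -2]]

For real matrices with standard dot products, the defining identity <Ax, y> = <x, A^* y> gives (Ax)^T y = x^T (A^*) y, i.e. x^T A^T y = x^T (A^*) y. Since this holds for all x, y, we must have A^* = A^T. Therefore
A^* =
[[-1, -2, 1],
 [2, 0, 3],
 [3, -2, -2]].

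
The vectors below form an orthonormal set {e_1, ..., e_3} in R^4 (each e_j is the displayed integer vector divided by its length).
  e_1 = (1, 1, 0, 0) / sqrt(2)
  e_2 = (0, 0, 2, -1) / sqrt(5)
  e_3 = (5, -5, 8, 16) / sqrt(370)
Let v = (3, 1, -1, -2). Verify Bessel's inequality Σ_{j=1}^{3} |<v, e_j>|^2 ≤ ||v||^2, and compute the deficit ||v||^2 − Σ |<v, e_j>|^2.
Σ |<v, e_j>|^2 = 386/37; ||v||^2 = 15; deficit = 169/37

Write each e_j = u_j / sqrt(<u_j, u_j>) where u_j is the displayed integer vector. Then <v, e_j> = <v, u_j> / sqrt(<u_j, u_j>), so |<v, e_j>|^2 = <v, u_j>^2 / <u_j, u_j>.
Coefficients: <v, e_1> = 4/sqrt(2), <v, e_2> = 0/sqrt(5), <v, e_3> = -30/sqrt(370).
Square and sum: Σ |<v, e_j>|^2 = 386/37.
Compute ||v||^2 = v·v = 15.
Deficit = 15 − 386/37 = 169/37 ≥ 0, confirming Bessel's inequality. (The deficit equals ||v − Σ <v,e_j> e_j||^2, the squared distance from v to span{e_j}.)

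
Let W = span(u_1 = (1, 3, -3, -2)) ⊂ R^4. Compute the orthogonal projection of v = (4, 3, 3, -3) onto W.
proj_W(v) = (10/23, 30/23, -30/23, -20/23)

Set up U = [u_1 | ... | u_1] ∈ R^(4×1). The projector onto W = col(U) is P = U (U^T U)^(-1) U^T.
Compute U^T U =
  [23],
and U^T v = (10).
Solve U^T U · c = U^T v for the coefficients: c = (10/23). The projection is proj_W(v) = U c.
Check: (v - proj_W(v)) · u_1 = 0  (should be 0).
Result: proj_W(v) = (10/23, 30/23, -30/23, -20/23).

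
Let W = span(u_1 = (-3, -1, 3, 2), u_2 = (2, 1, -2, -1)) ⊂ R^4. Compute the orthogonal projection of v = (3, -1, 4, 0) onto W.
proj_W(v) = (-3/5, -4/5, 3/5, -1/5)

Set up U = [u_1 | ... | u_2] ∈ R^(4×2). The projector onto W = col(U) is P = U (U^T U)^(-1) U^T.
Compute U^T U =
  [23, -15]
  [-15, 10],
and U^T v = (4, -3).
Solve U^T U · c = U^T v for the coefficients: c = (-1, -9/5). The projection is proj_W(v) = U c.
Check: (v - proj_W(v)) · u_1 = 0  (should be 0).
Check: (v - proj_W(v)) · u_2 = 0  (should be 0).
Result: proj_W(v) = (-3/5, -4/5, 3/5, -1/5).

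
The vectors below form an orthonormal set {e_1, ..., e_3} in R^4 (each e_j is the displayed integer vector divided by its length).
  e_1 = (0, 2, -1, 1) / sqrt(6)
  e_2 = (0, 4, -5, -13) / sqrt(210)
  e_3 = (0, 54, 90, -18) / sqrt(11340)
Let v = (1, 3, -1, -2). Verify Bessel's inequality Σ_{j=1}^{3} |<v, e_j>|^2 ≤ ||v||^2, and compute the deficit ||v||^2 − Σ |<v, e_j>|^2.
Σ |<v, e_j>|^2 = 14; ||v||^2 = 15; deficit = 1

Write each e_j = u_j / sqrt(<u_j, u_j>) where u_j is the displayed integer vector. Then <v, e_j> = <v, u_j> / sqrt(<u_j, u_j>), so |<v, e_j>|^2 = <v, u_j>^2 / <u_j, u_j>.
Coefficients: <v, e_1> = 5/sqrt(6), <v, e_2> = 43/sqrt(210), <v, e_3> = 108/sqrt(11340).
Square and sum: Σ |<v, e_j>|^2 = 14.
Compute ||v||^2 = v·v = 15.
Deficit = 15 − 14 = 1 ≥ 0, confirming Bessel's inequality. (The deficit equals ||v − Σ <v,e_j> e_j||^2, the squared distance from v to span{e_j}.)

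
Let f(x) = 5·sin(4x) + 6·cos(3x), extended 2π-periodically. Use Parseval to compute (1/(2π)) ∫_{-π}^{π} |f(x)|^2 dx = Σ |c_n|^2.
Σ |c_n|^2 = 61/2

Expand |f|^2 and use orthogonality of {sin(nx), cos(mx)} on [-π, π]:
  ∫_{-π}^{π} sin(nx)^2 dx = π, ∫ cos(mx)^2 dx = π, and cross terms integrate to 0.
So ∫_{-π}^{π} f(x)^2 dx = 5^2 · π + 6^2 · π = (25 + 36)π.
Divide by 2π: (25 + 36)/2 = 61/2.
By Parseval, this equals Σ |c_n|^2.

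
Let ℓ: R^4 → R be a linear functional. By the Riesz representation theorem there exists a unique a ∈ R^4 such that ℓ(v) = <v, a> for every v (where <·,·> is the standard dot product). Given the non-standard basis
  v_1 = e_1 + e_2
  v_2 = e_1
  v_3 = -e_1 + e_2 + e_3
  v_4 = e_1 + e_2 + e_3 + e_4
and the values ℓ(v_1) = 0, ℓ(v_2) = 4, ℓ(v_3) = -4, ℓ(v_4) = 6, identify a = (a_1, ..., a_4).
a = (4, -4, 4, 2)

Write a = (a_1, ..., a_4) in the standard basis. For each basis vector v_i, ℓ(v_i) = <v_i, a> is a linear equation in the a_j's. Collect the n equations into a matrix system V a = ℓ, where row i of V is v_i (expressed in the standard basis). Since V is invertible (lower-triangular with 1s on the diagonal, up to permutation), solve by back-substitution:
  V =
[[1, 1, 0, 0],
 [1, 0, 0, 0],
 [-1, 1, 1, 0],
 [1, 1, 1, 1]]
  V a = (0, 4, -4, 6)
Solving gives a = (4, -4, 4, 2).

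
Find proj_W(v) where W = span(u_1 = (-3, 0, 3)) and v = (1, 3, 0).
proj_W(v) = (1/2, 0, -1/2)

Set up U = [u_1 | ... | u_1] ∈ R^(3×1). The projector onto W = col(U) is P = U (U^T U)^(-1) U^T.
Compute U^T U =
  [18],
and U^T v = (-3).
Solve U^T U · c = U^T v for the coefficients: c = (-1/6). The projection is proj_W(v) = U c.
Check: (v - proj_W(v)) · u_1 = 0  (should be 0).
Result: proj_W(v) = (1/2, 0, -1/2).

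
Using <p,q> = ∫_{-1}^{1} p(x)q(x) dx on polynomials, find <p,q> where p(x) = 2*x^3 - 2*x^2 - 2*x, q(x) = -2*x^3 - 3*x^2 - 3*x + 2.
<p,q> = 188/105

Expand the product: p(x)·q(x) = -4*x^6 - 2*x^5 + 4*x^4 + 16*x^3 + 2*x^2 - 4*x.
∫_{-1}^{1} of each monomial x^k gives [2/(k+1) if k even, 0 if k odd]. Integrating term-by-term (or equivalently evaluating the antiderivative F(x) = -4*x^7/7 - x^6/3 + 4*x^5/5 + 4*x^4 + 2*x^3/3 - 2*x^2 at the endpoints):
  F(1) − F(−1) = 269/105 − (27/35) = 188/105.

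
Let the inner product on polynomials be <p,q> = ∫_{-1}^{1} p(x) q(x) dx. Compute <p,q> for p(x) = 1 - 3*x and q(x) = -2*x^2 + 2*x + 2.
<p,q> = -4/3

Expand the product: p(x)·q(x) = 6*x^3 - 8*x^2 - 4*x + 2.
∫_{-1}^{1} of each monomial x^k gives [2/(k+1) if k even, 0 if k odd]. Integrating term-by-term (or equivalently evaluating the antiderivative F(x) = 3*x^4/2 - 8*x^3/3 - 2*x^2 + 2*x at the endpoints):
  F(1) − F(−1) = -7/6 − (1/6) = -4/3.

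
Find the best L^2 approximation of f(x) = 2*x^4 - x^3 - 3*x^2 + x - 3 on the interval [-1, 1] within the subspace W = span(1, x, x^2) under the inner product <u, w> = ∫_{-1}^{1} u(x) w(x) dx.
g(x) = -9*x^2/7 + 2*x/5 - 111/35

The best approximation g ∈ W is the orthogonal projection of f onto W. Writing g = a_0 + a_1 x + a_2 x^2, the coefficients solve the normal equations G · a = b where
  G_{ij} = <φ_i, φ_j> and b_i = <f, φ_i>, with φ_0 = 1, φ_1 = x, φ_2 = x^2.
G =
  [2, 0, 2/3]
  [0, 2/3, 0]
  [2/3, 0, 2/5],
b = (-36/5, 4/15, -92/35).
Solving gives a_0 = -111/35, a_1 = 2/5, a_2 = -9/7, so
  g(x) = -9*x^2/7 + 2*x/5 - 111/35.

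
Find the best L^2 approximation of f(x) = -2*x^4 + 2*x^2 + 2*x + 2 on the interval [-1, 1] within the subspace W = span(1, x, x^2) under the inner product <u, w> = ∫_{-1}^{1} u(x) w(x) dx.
g(x) = 2*x^2/7 + 2*x + 76/35

The best approximation g ∈ W is the orthogonal projection of f onto W. Writing g = a_0 + a_1 x + a_2 x^2, the coefficients solve the normal equations G · a = b where
  G_{ij} = <φ_i, φ_j> and b_i = <f, φ_i>, with φ_0 = 1, φ_1 = x, φ_2 = x^2.
G =
  [2, 0, 2/3]
  [0, 2/3, 0]
  [2/3, 0, 2/5],
b = (68/15, 4/3, 164/105).
Solving gives a_0 = 76/35, a_1 = 2, a_2 = 2/7, so
  g(x) = 2*x^2/7 + 2*x + 76/35.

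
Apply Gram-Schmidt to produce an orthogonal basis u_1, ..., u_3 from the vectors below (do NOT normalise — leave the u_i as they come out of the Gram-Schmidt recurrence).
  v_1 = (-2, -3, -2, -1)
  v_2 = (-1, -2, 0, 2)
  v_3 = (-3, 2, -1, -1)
Orthogonal basis:
  u_1 = (-2, -3, -2, -1)
  u_2 = (-1/3, -1, 2/3, 7/3)
  u_3 = (-20/7, 27/14, -2/7, 1/2)

Apply the Gram-Schmidt recurrence
  u_1 = v_1
  u_i = v_i − Σ_{j<i} ((v_i · u_j) / (u_j · u_j)) · u_j.

Step by step this gives:
  u_1 = (-2, -3, -2, -1)
  u_2 = (-1/3, -1, 2/3, 7/3)
  u_3 = (-20/7, 27/14, -2/7, 1/2)

Orthogonality check:
  u_2 · u_1 = 0 (should be 0)
  u_3 · u_1 = 0 (should be 0)
  u_3 · u_2 = 0 (should be 0)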